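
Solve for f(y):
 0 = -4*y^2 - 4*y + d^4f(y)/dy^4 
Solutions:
 f(y) = C1 + C2*y + C3*y^2 + C4*y^3 + y^6/90 + y^5/30


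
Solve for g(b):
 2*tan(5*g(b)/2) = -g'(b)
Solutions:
 g(b) = -2*asin(C1*exp(-5*b))/5 + 2*pi/5
 g(b) = 2*asin(C1*exp(-5*b))/5


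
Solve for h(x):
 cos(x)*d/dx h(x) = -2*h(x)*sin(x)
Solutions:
 h(x) = C1*cos(x)^2


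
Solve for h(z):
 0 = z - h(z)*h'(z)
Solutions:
 h(z) = -sqrt(C1 + z^2)
 h(z) = sqrt(C1 + z^2)


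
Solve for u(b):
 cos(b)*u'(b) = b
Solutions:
 u(b) = C1 + Integral(b/cos(b), b)


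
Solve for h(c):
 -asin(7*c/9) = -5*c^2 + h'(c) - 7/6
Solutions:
 h(c) = C1 + 5*c^3/3 - c*asin(7*c/9) + 7*c/6 - sqrt(81 - 49*c^2)/7


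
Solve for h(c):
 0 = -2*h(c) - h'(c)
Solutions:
 h(c) = C1*exp(-2*c)


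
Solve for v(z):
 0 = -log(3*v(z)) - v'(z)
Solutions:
 Integral(1/(log(_y) + log(3)), (_y, v(z))) = C1 - z


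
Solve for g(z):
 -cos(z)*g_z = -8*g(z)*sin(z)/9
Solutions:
 g(z) = C1/cos(z)^(8/9)


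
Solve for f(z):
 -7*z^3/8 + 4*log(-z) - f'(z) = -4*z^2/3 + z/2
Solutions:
 f(z) = C1 - 7*z^4/32 + 4*z^3/9 - z^2/4 + 4*z*log(-z) - 4*z


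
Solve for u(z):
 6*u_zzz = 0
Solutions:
 u(z) = C1 + C2*z + C3*z^2


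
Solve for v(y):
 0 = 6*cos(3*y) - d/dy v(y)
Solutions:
 v(y) = C1 + 2*sin(3*y)


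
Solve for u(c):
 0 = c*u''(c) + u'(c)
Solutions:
 u(c) = C1 + C2*log(c)


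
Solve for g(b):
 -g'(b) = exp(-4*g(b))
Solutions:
 g(b) = log(-I*(C1 - 4*b)^(1/4))
 g(b) = log(I*(C1 - 4*b)^(1/4))
 g(b) = log(-(C1 - 4*b)^(1/4))
 g(b) = log(C1 - 4*b)/4


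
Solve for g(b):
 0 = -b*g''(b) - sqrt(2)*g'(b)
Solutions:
 g(b) = C1 + C2*b^(1 - sqrt(2))


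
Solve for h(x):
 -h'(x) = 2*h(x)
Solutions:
 h(x) = C1*exp(-2*x)


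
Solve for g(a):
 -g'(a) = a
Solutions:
 g(a) = C1 - a^2/2


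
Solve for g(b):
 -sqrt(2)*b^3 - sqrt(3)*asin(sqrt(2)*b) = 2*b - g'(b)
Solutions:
 g(b) = C1 + sqrt(2)*b^4/4 + b^2 + sqrt(3)*(b*asin(sqrt(2)*b) + sqrt(2)*sqrt(1 - 2*b^2)/2)


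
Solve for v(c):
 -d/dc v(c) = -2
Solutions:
 v(c) = C1 + 2*c


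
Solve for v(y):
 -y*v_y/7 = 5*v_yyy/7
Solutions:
 v(y) = C1 + Integral(C2*airyai(-5^(2/3)*y/5) + C3*airybi(-5^(2/3)*y/5), y)


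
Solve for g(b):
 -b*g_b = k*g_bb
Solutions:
 g(b) = C1 + C2*sqrt(k)*erf(sqrt(2)*b*sqrt(1/k)/2)


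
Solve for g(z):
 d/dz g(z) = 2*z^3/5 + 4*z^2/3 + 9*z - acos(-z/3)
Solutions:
 g(z) = C1 + z^4/10 + 4*z^3/9 + 9*z^2/2 - z*acos(-z/3) - sqrt(9 - z^2)


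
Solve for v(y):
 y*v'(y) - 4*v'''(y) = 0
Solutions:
 v(y) = C1 + Integral(C2*airyai(2^(1/3)*y/2) + C3*airybi(2^(1/3)*y/2), y)


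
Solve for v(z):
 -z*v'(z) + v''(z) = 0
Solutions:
 v(z) = C1 + C2*erfi(sqrt(2)*z/2)


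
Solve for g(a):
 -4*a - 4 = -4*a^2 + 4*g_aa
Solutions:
 g(a) = C1 + C2*a + a^4/12 - a^3/6 - a^2/2


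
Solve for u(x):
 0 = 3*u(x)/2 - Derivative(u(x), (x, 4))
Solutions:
 u(x) = C1*exp(-2^(3/4)*3^(1/4)*x/2) + C2*exp(2^(3/4)*3^(1/4)*x/2) + C3*sin(2^(3/4)*3^(1/4)*x/2) + C4*cos(2^(3/4)*3^(1/4)*x/2)


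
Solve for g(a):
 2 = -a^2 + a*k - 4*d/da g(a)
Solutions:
 g(a) = C1 - a^3/12 + a^2*k/8 - a/2


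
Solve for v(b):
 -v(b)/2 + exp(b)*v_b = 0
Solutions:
 v(b) = C1*exp(-exp(-b)/2)


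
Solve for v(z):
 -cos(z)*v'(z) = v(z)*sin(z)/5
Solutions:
 v(z) = C1*cos(z)^(1/5)


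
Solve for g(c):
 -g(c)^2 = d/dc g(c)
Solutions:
 g(c) = 1/(C1 + c)


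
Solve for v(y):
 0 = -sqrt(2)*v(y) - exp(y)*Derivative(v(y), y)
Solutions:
 v(y) = C1*exp(sqrt(2)*exp(-y))


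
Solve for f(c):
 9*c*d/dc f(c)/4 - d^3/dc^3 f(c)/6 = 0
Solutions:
 f(c) = C1 + Integral(C2*airyai(3*2^(2/3)*c/2) + C3*airybi(3*2^(2/3)*c/2), c)


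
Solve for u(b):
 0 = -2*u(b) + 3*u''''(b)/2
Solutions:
 u(b) = C1*exp(-sqrt(2)*3^(3/4)*b/3) + C2*exp(sqrt(2)*3^(3/4)*b/3) + C3*sin(sqrt(2)*3^(3/4)*b/3) + C4*cos(sqrt(2)*3^(3/4)*b/3)


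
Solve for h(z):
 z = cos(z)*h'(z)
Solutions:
 h(z) = C1 + Integral(z/cos(z), z)


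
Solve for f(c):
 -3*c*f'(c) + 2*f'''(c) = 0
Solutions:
 f(c) = C1 + Integral(C2*airyai(2^(2/3)*3^(1/3)*c/2) + C3*airybi(2^(2/3)*3^(1/3)*c/2), c)


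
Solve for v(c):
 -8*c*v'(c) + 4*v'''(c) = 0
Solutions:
 v(c) = C1 + Integral(C2*airyai(2^(1/3)*c) + C3*airybi(2^(1/3)*c), c)


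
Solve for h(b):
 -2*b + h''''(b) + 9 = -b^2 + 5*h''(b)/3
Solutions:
 h(b) = C1 + C2*b + C3*exp(-sqrt(15)*b/3) + C4*exp(sqrt(15)*b/3) + b^4/20 - b^3/5 + 153*b^2/50


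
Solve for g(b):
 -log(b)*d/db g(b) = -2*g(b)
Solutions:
 g(b) = C1*exp(2*li(b))


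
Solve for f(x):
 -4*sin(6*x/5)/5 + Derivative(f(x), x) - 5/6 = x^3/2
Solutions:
 f(x) = C1 + x^4/8 + 5*x/6 - 2*cos(6*x/5)/3


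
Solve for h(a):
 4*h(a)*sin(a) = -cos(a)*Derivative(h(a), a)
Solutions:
 h(a) = C1*cos(a)^4


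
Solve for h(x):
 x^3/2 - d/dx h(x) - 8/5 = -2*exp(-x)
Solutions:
 h(x) = C1 + x^4/8 - 8*x/5 - 2*exp(-x)


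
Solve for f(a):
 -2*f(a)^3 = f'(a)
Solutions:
 f(a) = -sqrt(2)*sqrt(-1/(C1 - 2*a))/2
 f(a) = sqrt(2)*sqrt(-1/(C1 - 2*a))/2


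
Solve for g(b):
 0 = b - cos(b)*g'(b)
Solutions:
 g(b) = C1 + Integral(b/cos(b), b)


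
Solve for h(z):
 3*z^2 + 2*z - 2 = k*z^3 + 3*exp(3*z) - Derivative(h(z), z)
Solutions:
 h(z) = C1 + k*z^4/4 - z^3 - z^2 + 2*z + exp(3*z)


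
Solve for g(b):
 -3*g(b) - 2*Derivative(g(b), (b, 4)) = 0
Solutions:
 g(b) = (C1*sin(6^(1/4)*b/2) + C2*cos(6^(1/4)*b/2))*exp(-6^(1/4)*b/2) + (C3*sin(6^(1/4)*b/2) + C4*cos(6^(1/4)*b/2))*exp(6^(1/4)*b/2)


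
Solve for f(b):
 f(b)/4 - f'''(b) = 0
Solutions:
 f(b) = C3*exp(2^(1/3)*b/2) + (C1*sin(2^(1/3)*sqrt(3)*b/4) + C2*cos(2^(1/3)*sqrt(3)*b/4))*exp(-2^(1/3)*b/4)


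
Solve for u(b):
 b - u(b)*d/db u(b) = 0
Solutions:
 u(b) = -sqrt(C1 + b^2)
 u(b) = sqrt(C1 + b^2)


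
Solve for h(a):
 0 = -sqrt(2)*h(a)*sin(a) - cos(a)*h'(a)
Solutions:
 h(a) = C1*cos(a)^(sqrt(2))


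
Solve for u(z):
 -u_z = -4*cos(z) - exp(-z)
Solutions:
 u(z) = C1 + 4*sin(z) - exp(-z)


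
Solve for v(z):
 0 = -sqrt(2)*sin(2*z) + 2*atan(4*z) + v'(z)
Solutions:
 v(z) = C1 - 2*z*atan(4*z) + log(16*z^2 + 1)/4 - sqrt(2)*cos(2*z)/2


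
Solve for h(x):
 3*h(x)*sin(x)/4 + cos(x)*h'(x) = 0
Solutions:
 h(x) = C1*cos(x)^(3/4)


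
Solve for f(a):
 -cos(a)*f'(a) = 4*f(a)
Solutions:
 f(a) = C1*(sin(a)^2 - 2*sin(a) + 1)/(sin(a)^2 + 2*sin(a) + 1)


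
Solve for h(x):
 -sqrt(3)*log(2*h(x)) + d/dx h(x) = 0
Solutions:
 -sqrt(3)*Integral(1/(log(_y) + log(2)), (_y, h(x)))/3 = C1 - x


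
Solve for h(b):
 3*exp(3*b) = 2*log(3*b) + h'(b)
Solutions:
 h(b) = C1 - 2*b*log(b) + 2*b*(1 - log(3)) + exp(3*b)


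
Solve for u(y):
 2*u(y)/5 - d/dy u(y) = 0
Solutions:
 u(y) = C1*exp(2*y/5)


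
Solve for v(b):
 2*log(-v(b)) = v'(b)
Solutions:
 -li(-v(b)) = C1 + 2*b


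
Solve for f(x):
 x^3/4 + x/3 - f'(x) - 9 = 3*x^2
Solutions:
 f(x) = C1 + x^4/16 - x^3 + x^2/6 - 9*x


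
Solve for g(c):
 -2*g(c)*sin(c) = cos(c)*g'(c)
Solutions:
 g(c) = C1*cos(c)^2


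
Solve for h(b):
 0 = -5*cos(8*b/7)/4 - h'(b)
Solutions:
 h(b) = C1 - 35*sin(8*b/7)/32


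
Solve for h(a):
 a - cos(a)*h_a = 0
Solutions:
 h(a) = C1 + Integral(a/cos(a), a)


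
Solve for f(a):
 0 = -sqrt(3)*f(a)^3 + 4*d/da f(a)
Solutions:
 f(a) = -sqrt(2)*sqrt(-1/(C1 + sqrt(3)*a))
 f(a) = sqrt(2)*sqrt(-1/(C1 + sqrt(3)*a))


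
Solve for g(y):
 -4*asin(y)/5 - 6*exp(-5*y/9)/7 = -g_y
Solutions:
 g(y) = C1 + 4*y*asin(y)/5 + 4*sqrt(1 - y^2)/5 - 54*exp(-5*y/9)/35


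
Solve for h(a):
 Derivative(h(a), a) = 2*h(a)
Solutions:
 h(a) = C1*exp(2*a)


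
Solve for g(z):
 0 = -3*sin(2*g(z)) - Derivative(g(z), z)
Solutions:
 g(z) = pi - acos((-C1 - exp(12*z))/(C1 - exp(12*z)))/2
 g(z) = acos((-C1 - exp(12*z))/(C1 - exp(12*z)))/2


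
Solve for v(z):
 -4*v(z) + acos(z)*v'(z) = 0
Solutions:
 v(z) = C1*exp(4*Integral(1/acos(z), z))


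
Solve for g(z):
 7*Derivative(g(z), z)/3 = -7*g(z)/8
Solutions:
 g(z) = C1*exp(-3*z/8)


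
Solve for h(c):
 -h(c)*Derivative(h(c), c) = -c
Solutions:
 h(c) = -sqrt(C1 + c^2)
 h(c) = sqrt(C1 + c^2)


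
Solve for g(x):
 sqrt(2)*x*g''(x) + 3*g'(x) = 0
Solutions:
 g(x) = C1 + C2*x^(1 - 3*sqrt(2)/2)


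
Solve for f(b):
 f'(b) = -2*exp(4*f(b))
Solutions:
 f(b) = log(-I*(1/(C1 + 8*b))^(1/4))
 f(b) = log(I*(1/(C1 + 8*b))^(1/4))
 f(b) = log(-(1/(C1 + 8*b))^(1/4))
 f(b) = log(1/(C1 + 8*b))/4


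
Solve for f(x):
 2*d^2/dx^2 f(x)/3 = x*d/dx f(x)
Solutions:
 f(x) = C1 + C2*erfi(sqrt(3)*x/2)


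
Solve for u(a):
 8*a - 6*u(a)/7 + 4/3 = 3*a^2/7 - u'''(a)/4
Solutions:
 u(a) = C3*exp(2*3^(1/3)*7^(2/3)*a/7) - a^2/2 + 28*a/3 + (C1*sin(3^(5/6)*7^(2/3)*a/7) + C2*cos(3^(5/6)*7^(2/3)*a/7))*exp(-3^(1/3)*7^(2/3)*a/7) + 14/9


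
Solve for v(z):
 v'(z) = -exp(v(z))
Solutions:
 v(z) = log(1/(C1 + z))


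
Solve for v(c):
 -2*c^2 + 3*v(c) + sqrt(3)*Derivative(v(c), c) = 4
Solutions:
 v(c) = C1*exp(-sqrt(3)*c) + 2*c^2/3 - 4*sqrt(3)*c/9 + 16/9


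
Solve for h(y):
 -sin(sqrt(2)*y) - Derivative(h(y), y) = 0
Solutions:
 h(y) = C1 + sqrt(2)*cos(sqrt(2)*y)/2


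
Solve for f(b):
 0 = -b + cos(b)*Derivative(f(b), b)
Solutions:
 f(b) = C1 + Integral(b/cos(b), b)


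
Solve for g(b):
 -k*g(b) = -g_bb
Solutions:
 g(b) = C1*exp(-b*sqrt(k)) + C2*exp(b*sqrt(k))


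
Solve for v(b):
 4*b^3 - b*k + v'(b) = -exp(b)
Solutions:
 v(b) = C1 - b^4 + b^2*k/2 - exp(b)


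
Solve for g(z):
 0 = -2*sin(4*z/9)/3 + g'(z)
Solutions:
 g(z) = C1 - 3*cos(4*z/9)/2


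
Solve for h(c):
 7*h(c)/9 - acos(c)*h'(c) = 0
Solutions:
 h(c) = C1*exp(7*Integral(1/acos(c), c)/9)


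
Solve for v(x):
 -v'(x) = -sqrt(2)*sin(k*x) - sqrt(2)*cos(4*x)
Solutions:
 v(x) = C1 + sqrt(2)*sin(4*x)/4 - sqrt(2)*cos(k*x)/k


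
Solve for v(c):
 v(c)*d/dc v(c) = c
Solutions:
 v(c) = -sqrt(C1 + c^2)
 v(c) = sqrt(C1 + c^2)


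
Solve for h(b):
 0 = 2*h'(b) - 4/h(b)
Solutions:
 h(b) = -sqrt(C1 + 4*b)
 h(b) = sqrt(C1 + 4*b)


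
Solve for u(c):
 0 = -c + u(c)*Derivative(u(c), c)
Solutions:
 u(c) = -sqrt(C1 + c^2)
 u(c) = sqrt(C1 + c^2)


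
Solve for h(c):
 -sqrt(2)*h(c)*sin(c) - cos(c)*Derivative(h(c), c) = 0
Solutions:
 h(c) = C1*cos(c)^(sqrt(2))


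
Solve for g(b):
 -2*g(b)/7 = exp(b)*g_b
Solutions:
 g(b) = C1*exp(2*exp(-b)/7)


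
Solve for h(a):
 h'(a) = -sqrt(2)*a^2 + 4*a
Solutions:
 h(a) = C1 - sqrt(2)*a^3/3 + 2*a^2


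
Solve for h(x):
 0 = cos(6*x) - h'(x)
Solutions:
 h(x) = C1 + sin(6*x)/6


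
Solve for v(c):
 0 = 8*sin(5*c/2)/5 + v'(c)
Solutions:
 v(c) = C1 + 16*cos(5*c/2)/25


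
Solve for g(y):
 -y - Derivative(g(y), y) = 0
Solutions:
 g(y) = C1 - y^2/2


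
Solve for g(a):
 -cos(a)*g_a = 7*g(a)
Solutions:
 g(a) = C1*sqrt(sin(a) - 1)*(sin(a)^3 - 3*sin(a)^2 + 3*sin(a) - 1)/(sqrt(sin(a) + 1)*(sin(a)^3 + 3*sin(a)^2 + 3*sin(a) + 1))


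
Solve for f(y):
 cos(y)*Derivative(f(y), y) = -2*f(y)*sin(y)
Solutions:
 f(y) = C1*cos(y)^2


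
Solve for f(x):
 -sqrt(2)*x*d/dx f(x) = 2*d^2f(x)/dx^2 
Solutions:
 f(x) = C1 + C2*erf(2^(1/4)*x/2)


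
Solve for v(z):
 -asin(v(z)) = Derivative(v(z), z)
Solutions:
 Integral(1/asin(_y), (_y, v(z))) = C1 - z


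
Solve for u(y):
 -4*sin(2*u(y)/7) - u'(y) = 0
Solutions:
 4*y + 7*log(cos(2*u(y)/7) - 1)/4 - 7*log(cos(2*u(y)/7) + 1)/4 = C1


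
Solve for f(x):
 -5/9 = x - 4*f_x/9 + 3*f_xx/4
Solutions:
 f(x) = C1 + C2*exp(16*x/27) + 9*x^2/8 + 323*x/64


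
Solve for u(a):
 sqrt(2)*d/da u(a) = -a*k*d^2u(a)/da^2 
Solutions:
 u(a) = C1 + a^(((re(k) - sqrt(2))*re(k) + im(k)^2)/(re(k)^2 + im(k)^2))*(C2*sin(sqrt(2)*log(a)*Abs(im(k))/(re(k)^2 + im(k)^2)) + C3*cos(sqrt(2)*log(a)*im(k)/(re(k)^2 + im(k)^2)))


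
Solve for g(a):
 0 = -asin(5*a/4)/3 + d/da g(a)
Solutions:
 g(a) = C1 + a*asin(5*a/4)/3 + sqrt(16 - 25*a^2)/15


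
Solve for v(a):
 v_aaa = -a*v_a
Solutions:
 v(a) = C1 + Integral(C2*airyai(-a) + C3*airybi(-a), a)


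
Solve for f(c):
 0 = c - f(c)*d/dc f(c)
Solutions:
 f(c) = -sqrt(C1 + c^2)
 f(c) = sqrt(C1 + c^2)


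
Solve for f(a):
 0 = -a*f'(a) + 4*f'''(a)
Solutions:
 f(a) = C1 + Integral(C2*airyai(2^(1/3)*a/2) + C3*airybi(2^(1/3)*a/2), a)


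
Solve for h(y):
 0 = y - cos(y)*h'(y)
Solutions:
 h(y) = C1 + Integral(y/cos(y), y)


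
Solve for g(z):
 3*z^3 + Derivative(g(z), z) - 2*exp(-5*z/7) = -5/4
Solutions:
 g(z) = C1 - 3*z^4/4 - 5*z/4 - 14*exp(-5*z/7)/5


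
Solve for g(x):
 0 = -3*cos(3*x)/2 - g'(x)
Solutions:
 g(x) = C1 - sin(3*x)/2


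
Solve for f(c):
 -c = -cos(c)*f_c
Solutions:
 f(c) = C1 + Integral(c/cos(c), c)


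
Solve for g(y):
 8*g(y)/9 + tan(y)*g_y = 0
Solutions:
 g(y) = C1/sin(y)^(8/9)


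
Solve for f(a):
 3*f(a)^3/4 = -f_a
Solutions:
 f(a) = -sqrt(2)*sqrt(-1/(C1 - 3*a))
 f(a) = sqrt(2)*sqrt(-1/(C1 - 3*a))


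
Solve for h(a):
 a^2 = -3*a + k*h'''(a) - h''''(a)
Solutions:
 h(a) = C1 + C2*a + C3*a^2 + C4*exp(a*k) + a^5/(60*k) + a^4*(3 + 2/k)/(24*k) + a^3*(3 + 2/k)/(6*k^2)


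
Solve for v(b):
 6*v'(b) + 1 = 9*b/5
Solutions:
 v(b) = C1 + 3*b^2/20 - b/6


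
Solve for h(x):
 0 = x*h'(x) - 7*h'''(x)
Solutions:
 h(x) = C1 + Integral(C2*airyai(7^(2/3)*x/7) + C3*airybi(7^(2/3)*x/7), x)


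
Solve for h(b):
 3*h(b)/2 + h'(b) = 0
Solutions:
 h(b) = C1*exp(-3*b/2)


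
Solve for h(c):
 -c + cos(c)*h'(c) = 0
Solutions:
 h(c) = C1 + Integral(c/cos(c), c)


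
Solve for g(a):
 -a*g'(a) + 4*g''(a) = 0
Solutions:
 g(a) = C1 + C2*erfi(sqrt(2)*a/4)


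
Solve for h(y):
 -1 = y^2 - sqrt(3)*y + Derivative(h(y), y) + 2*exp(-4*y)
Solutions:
 h(y) = C1 - y^3/3 + sqrt(3)*y^2/2 - y + exp(-4*y)/2


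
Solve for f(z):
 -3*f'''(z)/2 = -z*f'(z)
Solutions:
 f(z) = C1 + Integral(C2*airyai(2^(1/3)*3^(2/3)*z/3) + C3*airybi(2^(1/3)*3^(2/3)*z/3), z)


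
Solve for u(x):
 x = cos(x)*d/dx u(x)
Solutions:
 u(x) = C1 + Integral(x/cos(x), x)


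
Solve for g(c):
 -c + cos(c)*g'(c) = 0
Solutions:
 g(c) = C1 + Integral(c/cos(c), c)


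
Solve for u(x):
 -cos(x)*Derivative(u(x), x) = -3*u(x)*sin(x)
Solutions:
 u(x) = C1/cos(x)^3


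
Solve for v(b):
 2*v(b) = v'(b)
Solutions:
 v(b) = C1*exp(2*b)


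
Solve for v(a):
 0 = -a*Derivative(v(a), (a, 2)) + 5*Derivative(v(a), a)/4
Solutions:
 v(a) = C1 + C2*a^(9/4)


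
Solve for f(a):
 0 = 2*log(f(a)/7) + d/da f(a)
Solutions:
 -Integral(1/(-log(_y) + log(7)), (_y, f(a)))/2 = C1 - a


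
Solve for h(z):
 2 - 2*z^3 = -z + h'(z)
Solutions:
 h(z) = C1 - z^4/2 + z^2/2 + 2*z


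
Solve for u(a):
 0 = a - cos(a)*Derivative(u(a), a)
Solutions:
 u(a) = C1 + Integral(a/cos(a), a)


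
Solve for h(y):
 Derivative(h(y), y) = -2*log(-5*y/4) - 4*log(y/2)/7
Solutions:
 h(y) = C1 - 18*y*log(y)/7 + y*(-2*log(5) + 18/7 + 32*log(2)/7 - 2*I*pi)


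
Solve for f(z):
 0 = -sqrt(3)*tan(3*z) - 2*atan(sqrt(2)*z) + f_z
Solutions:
 f(z) = C1 + 2*z*atan(sqrt(2)*z) - sqrt(2)*log(2*z^2 + 1)/2 - sqrt(3)*log(cos(3*z))/3


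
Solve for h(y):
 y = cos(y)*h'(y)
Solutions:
 h(y) = C1 + Integral(y/cos(y), y)


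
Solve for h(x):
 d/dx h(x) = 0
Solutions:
 h(x) = C1


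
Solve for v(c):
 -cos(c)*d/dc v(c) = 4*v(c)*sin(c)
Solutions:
 v(c) = C1*cos(c)^4


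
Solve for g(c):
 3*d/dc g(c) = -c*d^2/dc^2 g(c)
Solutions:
 g(c) = C1 + C2/c^2


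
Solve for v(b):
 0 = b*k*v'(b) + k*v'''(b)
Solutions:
 v(b) = C1 + Integral(C2*airyai(-b) + C3*airybi(-b), b)


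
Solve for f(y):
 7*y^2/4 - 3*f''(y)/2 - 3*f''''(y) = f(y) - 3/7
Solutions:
 f(y) = 7*y^2/4 + (C1*sin(3^(3/4)*y*cos(atan(sqrt(39)/3)/2)/3) + C2*cos(3^(3/4)*y*cos(atan(sqrt(39)/3)/2)/3))*exp(-3^(3/4)*y*sin(atan(sqrt(39)/3)/2)/3) + (C3*sin(3^(3/4)*y*cos(atan(sqrt(39)/3)/2)/3) + C4*cos(3^(3/4)*y*cos(atan(sqrt(39)/3)/2)/3))*exp(3^(3/4)*y*sin(atan(sqrt(39)/3)/2)/3) - 135/28


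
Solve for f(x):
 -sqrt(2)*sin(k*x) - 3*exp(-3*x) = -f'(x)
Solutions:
 f(x) = C1 - exp(-3*x) - sqrt(2)*cos(k*x)/k


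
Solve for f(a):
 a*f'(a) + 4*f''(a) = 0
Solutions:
 f(a) = C1 + C2*erf(sqrt(2)*a/4)


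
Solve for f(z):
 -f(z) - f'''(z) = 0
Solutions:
 f(z) = C3*exp(-z) + (C1*sin(sqrt(3)*z/2) + C2*cos(sqrt(3)*z/2))*exp(z/2)


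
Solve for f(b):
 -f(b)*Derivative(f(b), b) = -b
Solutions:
 f(b) = -sqrt(C1 + b^2)
 f(b) = sqrt(C1 + b^2)


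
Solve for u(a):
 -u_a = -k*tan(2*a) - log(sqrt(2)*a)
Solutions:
 u(a) = C1 + a*log(a) - a + a*log(2)/2 - k*log(cos(2*a))/2


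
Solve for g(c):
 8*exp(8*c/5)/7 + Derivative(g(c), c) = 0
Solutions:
 g(c) = C1 - 5*exp(8*c/5)/7


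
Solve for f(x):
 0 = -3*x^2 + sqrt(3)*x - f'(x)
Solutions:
 f(x) = C1 - x^3 + sqrt(3)*x^2/2


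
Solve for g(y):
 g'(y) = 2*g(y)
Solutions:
 g(y) = C1*exp(2*y)


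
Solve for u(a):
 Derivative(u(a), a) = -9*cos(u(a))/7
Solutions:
 9*a/7 - log(sin(u(a)) - 1)/2 + log(sin(u(a)) + 1)/2 = C1


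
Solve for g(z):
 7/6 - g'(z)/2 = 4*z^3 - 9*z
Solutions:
 g(z) = C1 - 2*z^4 + 9*z^2 + 7*z/3


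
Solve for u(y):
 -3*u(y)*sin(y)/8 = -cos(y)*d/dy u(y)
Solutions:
 u(y) = C1/cos(y)^(3/8)


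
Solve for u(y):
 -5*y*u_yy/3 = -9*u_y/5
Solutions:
 u(y) = C1 + C2*y^(52/25)


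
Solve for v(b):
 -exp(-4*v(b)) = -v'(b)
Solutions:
 v(b) = log(-I*(C1 + 4*b)^(1/4))
 v(b) = log(I*(C1 + 4*b)^(1/4))
 v(b) = log(-(C1 + 4*b)^(1/4))
 v(b) = log(C1 + 4*b)/4


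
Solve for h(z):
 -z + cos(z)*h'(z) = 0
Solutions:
 h(z) = C1 + Integral(z/cos(z), z)


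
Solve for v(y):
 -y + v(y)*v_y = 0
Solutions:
 v(y) = -sqrt(C1 + y^2)
 v(y) = sqrt(C1 + y^2)


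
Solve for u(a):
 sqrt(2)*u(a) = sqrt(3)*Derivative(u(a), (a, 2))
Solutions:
 u(a) = C1*exp(-2^(1/4)*3^(3/4)*a/3) + C2*exp(2^(1/4)*3^(3/4)*a/3)


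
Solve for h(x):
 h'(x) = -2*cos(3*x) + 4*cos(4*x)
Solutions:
 h(x) = C1 - 2*sin(3*x)/3 + sin(4*x)


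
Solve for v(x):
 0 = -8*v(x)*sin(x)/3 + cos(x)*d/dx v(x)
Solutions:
 v(x) = C1/cos(x)^(8/3)


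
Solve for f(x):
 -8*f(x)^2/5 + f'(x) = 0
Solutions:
 f(x) = -5/(C1 + 8*x)


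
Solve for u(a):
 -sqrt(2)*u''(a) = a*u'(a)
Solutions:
 u(a) = C1 + C2*erf(2^(1/4)*a/2)


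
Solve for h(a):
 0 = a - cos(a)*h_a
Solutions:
 h(a) = C1 + Integral(a/cos(a), a)


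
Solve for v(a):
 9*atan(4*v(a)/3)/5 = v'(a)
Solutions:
 Integral(1/atan(4*_y/3), (_y, v(a))) = C1 + 9*a/5


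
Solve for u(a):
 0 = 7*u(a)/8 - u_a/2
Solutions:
 u(a) = C1*exp(7*a/4)


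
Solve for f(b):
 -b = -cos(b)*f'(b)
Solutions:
 f(b) = C1 + Integral(b/cos(b), b)


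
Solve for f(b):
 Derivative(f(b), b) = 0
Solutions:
 f(b) = C1


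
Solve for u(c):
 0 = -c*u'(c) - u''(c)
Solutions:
 u(c) = C1 + C2*erf(sqrt(2)*c/2)


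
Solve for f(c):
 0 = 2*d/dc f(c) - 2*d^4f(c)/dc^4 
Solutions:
 f(c) = C1 + C4*exp(c) + (C2*sin(sqrt(3)*c/2) + C3*cos(sqrt(3)*c/2))*exp(-c/2)


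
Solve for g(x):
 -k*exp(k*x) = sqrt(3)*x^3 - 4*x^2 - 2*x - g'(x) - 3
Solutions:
 g(x) = C1 + sqrt(3)*x^4/4 - 4*x^3/3 - x^2 - 3*x + exp(k*x)


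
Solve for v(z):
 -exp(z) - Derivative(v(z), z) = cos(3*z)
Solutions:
 v(z) = C1 - exp(z) - sin(3*z)/3


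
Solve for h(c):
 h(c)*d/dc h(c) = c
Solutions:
 h(c) = -sqrt(C1 + c^2)
 h(c) = sqrt(C1 + c^2)


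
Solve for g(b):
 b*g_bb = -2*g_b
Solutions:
 g(b) = C1 + C2/b


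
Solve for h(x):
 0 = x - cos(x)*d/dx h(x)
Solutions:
 h(x) = C1 + Integral(x/cos(x), x)


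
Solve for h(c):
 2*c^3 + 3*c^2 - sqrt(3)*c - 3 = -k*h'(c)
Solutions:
 h(c) = C1 - c^4/(2*k) - c^3/k + sqrt(3)*c^2/(2*k) + 3*c/k


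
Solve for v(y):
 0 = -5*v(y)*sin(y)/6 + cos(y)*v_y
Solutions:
 v(y) = C1/cos(y)^(5/6)


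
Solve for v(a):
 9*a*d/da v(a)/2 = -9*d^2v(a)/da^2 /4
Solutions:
 v(a) = C1 + C2*erf(a)


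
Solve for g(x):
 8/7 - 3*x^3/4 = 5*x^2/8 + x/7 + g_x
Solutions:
 g(x) = C1 - 3*x^4/16 - 5*x^3/24 - x^2/14 + 8*x/7


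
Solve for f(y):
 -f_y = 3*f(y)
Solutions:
 f(y) = C1*exp(-3*y)


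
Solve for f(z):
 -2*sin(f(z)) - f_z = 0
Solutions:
 f(z) = -acos((-C1 - exp(4*z))/(C1 - exp(4*z))) + 2*pi
 f(z) = acos((-C1 - exp(4*z))/(C1 - exp(4*z)))


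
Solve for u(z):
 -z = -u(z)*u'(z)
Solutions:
 u(z) = -sqrt(C1 + z^2)
 u(z) = sqrt(C1 + z^2)


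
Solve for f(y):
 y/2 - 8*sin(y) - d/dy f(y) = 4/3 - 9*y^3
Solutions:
 f(y) = C1 + 9*y^4/4 + y^2/4 - 4*y/3 + 8*cos(y)


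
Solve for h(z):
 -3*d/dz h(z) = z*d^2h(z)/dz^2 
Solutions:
 h(z) = C1 + C2/z^2


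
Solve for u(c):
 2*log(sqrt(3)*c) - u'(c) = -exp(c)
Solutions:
 u(c) = C1 + 2*c*log(c) + c*(-2 + log(3)) + exp(c)


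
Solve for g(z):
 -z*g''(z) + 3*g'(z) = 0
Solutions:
 g(z) = C1 + C2*z^4


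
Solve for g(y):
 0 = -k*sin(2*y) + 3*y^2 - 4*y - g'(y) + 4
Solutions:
 g(y) = C1 + k*cos(2*y)/2 + y^3 - 2*y^2 + 4*y


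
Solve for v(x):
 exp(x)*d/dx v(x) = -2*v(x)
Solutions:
 v(x) = C1*exp(2*exp(-x))


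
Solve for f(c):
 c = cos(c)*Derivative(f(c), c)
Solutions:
 f(c) = C1 + Integral(c/cos(c), c)


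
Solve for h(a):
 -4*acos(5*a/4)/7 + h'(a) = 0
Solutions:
 h(a) = C1 + 4*a*acos(5*a/4)/7 - 4*sqrt(16 - 25*a^2)/35


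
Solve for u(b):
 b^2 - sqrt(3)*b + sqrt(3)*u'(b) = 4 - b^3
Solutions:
 u(b) = C1 - sqrt(3)*b^4/12 - sqrt(3)*b^3/9 + b^2/2 + 4*sqrt(3)*b/3


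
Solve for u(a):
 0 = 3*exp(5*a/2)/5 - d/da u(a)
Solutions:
 u(a) = C1 + 6*exp(5*a/2)/25


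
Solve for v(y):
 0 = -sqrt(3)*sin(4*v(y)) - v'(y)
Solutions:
 v(y) = -acos((-C1 - exp(8*sqrt(3)*y))/(C1 - exp(8*sqrt(3)*y)))/4 + pi/2
 v(y) = acos((-C1 - exp(8*sqrt(3)*y))/(C1 - exp(8*sqrt(3)*y)))/4


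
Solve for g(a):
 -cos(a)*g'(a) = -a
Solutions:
 g(a) = C1 + Integral(a/cos(a), a)


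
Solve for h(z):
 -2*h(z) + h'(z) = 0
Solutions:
 h(z) = C1*exp(2*z)


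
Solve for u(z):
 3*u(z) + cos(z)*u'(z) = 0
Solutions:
 u(z) = C1*(sin(z) - 1)^(3/2)/(sin(z) + 1)^(3/2)


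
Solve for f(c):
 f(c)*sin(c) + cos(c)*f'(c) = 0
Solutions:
 f(c) = C1*cos(c)


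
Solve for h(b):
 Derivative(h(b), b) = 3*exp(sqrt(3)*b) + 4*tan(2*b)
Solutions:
 h(b) = C1 + sqrt(3)*exp(sqrt(3)*b) - 2*log(cos(2*b))


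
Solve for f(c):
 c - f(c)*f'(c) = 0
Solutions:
 f(c) = -sqrt(C1 + c^2)
 f(c) = sqrt(C1 + c^2)


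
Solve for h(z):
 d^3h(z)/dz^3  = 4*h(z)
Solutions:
 h(z) = C3*exp(2^(2/3)*z) + (C1*sin(2^(2/3)*sqrt(3)*z/2) + C2*cos(2^(2/3)*sqrt(3)*z/2))*exp(-2^(2/3)*z/2)


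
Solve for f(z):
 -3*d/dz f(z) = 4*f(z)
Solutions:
 f(z) = C1*exp(-4*z/3)


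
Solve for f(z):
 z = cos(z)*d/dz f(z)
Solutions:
 f(z) = C1 + Integral(z/cos(z), z)


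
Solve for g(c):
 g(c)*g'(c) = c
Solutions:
 g(c) = -sqrt(C1 + c^2)
 g(c) = sqrt(C1 + c^2)


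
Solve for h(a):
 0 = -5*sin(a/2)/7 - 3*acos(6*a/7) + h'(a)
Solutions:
 h(a) = C1 + 3*a*acos(6*a/7) - sqrt(49 - 36*a^2)/2 - 10*cos(a/2)/7


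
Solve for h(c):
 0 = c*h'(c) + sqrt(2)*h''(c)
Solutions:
 h(c) = C1 + C2*erf(2^(1/4)*c/2)


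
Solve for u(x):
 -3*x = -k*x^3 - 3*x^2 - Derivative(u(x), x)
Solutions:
 u(x) = C1 - k*x^4/4 - x^3 + 3*x^2/2


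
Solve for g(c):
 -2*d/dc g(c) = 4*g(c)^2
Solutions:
 g(c) = 1/(C1 + 2*c)


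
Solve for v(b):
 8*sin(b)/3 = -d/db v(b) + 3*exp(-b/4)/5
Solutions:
 v(b) = C1 + 8*cos(b)/3 - 12*exp(-b/4)/5


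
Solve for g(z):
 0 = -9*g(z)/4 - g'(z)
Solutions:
 g(z) = C1*exp(-9*z/4)


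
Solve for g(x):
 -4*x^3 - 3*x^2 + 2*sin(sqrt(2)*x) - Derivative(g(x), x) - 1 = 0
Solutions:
 g(x) = C1 - x^4 - x^3 - x - sqrt(2)*cos(sqrt(2)*x)


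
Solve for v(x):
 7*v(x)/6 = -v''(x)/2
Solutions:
 v(x) = C1*sin(sqrt(21)*x/3) + C2*cos(sqrt(21)*x/3)


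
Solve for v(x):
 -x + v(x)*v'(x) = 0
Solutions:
 v(x) = -sqrt(C1 + x^2)
 v(x) = sqrt(C1 + x^2)


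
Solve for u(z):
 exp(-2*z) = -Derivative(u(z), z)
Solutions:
 u(z) = C1 + exp(-2*z)/2


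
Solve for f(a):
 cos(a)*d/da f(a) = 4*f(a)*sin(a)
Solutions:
 f(a) = C1/cos(a)^4


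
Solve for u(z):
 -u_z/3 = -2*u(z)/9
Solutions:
 u(z) = C1*exp(2*z/3)


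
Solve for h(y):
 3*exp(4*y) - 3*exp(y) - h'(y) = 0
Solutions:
 h(y) = C1 + 3*exp(4*y)/4 - 3*exp(y)


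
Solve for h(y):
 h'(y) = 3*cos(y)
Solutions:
 h(y) = C1 + 3*sin(y)


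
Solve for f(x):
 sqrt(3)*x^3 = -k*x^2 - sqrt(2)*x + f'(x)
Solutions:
 f(x) = C1 + k*x^3/3 + sqrt(3)*x^4/4 + sqrt(2)*x^2/2


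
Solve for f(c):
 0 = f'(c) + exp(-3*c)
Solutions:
 f(c) = C1 + exp(-3*c)/3


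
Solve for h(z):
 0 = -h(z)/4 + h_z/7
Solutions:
 h(z) = C1*exp(7*z/4)


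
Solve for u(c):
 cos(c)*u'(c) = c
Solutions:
 u(c) = C1 + Integral(c/cos(c), c)


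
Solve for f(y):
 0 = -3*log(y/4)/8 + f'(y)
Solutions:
 f(y) = C1 + 3*y*log(y)/8 - 3*y*log(2)/4 - 3*y/8


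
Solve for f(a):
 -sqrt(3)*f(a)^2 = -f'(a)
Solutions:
 f(a) = -1/(C1 + sqrt(3)*a)


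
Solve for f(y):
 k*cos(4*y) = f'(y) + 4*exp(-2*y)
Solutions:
 f(y) = C1 + k*sin(4*y)/4 + 2*exp(-2*y)


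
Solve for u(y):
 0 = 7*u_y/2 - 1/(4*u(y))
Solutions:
 u(y) = -sqrt(C1 + 7*y)/7
 u(y) = sqrt(C1 + 7*y)/7


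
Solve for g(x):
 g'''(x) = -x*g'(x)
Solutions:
 g(x) = C1 + Integral(C2*airyai(-x) + C3*airybi(-x), x)


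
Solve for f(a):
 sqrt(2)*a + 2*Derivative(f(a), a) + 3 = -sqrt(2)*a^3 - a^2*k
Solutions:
 f(a) = C1 - sqrt(2)*a^4/8 - a^3*k/6 - sqrt(2)*a^2/4 - 3*a/2


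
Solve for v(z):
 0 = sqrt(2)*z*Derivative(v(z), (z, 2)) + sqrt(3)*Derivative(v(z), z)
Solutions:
 v(z) = C1 + C2*z^(1 - sqrt(6)/2)


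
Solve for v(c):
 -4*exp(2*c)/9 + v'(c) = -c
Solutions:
 v(c) = C1 - c^2/2 + 2*exp(2*c)/9


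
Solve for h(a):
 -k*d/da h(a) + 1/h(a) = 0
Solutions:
 h(a) = -sqrt(C1 + 2*a/k)
 h(a) = sqrt(C1 + 2*a/k)


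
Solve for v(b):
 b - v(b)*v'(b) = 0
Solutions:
 v(b) = -sqrt(C1 + b^2)
 v(b) = sqrt(C1 + b^2)


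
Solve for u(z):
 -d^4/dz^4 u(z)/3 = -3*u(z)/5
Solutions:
 u(z) = C1*exp(-sqrt(3)*5^(3/4)*z/5) + C2*exp(sqrt(3)*5^(3/4)*z/5) + C3*sin(sqrt(3)*5^(3/4)*z/5) + C4*cos(sqrt(3)*5^(3/4)*z/5)


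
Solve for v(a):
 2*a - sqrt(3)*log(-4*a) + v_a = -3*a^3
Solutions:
 v(a) = C1 - 3*a^4/4 - a^2 + sqrt(3)*a*log(-a) + sqrt(3)*a*(-1 + 2*log(2))


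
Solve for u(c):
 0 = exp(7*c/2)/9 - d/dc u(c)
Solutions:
 u(c) = C1 + 2*exp(7*c/2)/63


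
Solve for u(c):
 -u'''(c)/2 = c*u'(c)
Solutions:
 u(c) = C1 + Integral(C2*airyai(-2^(1/3)*c) + C3*airybi(-2^(1/3)*c), c)


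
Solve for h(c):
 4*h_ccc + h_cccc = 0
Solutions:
 h(c) = C1 + C2*c + C3*c^2 + C4*exp(-4*c)


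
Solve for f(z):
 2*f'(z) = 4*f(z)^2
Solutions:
 f(z) = -1/(C1 + 2*z)


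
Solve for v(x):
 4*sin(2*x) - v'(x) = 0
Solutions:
 v(x) = C1 - 2*cos(2*x)


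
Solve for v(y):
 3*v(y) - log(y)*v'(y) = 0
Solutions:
 v(y) = C1*exp(3*li(y))


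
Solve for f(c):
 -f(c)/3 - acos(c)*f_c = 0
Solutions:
 f(c) = C1*exp(-Integral(1/acos(c), c)/3)


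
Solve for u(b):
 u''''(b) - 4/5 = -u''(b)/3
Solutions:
 u(b) = C1 + C2*b + C3*sin(sqrt(3)*b/3) + C4*cos(sqrt(3)*b/3) + 6*b^2/5


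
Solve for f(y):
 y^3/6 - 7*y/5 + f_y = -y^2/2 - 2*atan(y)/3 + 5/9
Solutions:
 f(y) = C1 - y^4/24 - y^3/6 + 7*y^2/10 - 2*y*atan(y)/3 + 5*y/9 + log(y^2 + 1)/3


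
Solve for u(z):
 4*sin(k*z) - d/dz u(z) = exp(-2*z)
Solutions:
 u(z) = C1 + exp(-2*z)/2 - 4*cos(k*z)/k


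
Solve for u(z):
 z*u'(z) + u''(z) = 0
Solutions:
 u(z) = C1 + C2*erf(sqrt(2)*z/2)


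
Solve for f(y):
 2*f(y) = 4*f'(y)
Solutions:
 f(y) = C1*exp(y/2)


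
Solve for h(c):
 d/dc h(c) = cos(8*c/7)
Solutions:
 h(c) = C1 + 7*sin(8*c/7)/8


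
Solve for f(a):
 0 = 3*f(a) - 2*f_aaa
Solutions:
 f(a) = C3*exp(2^(2/3)*3^(1/3)*a/2) + (C1*sin(2^(2/3)*3^(5/6)*a/4) + C2*cos(2^(2/3)*3^(5/6)*a/4))*exp(-2^(2/3)*3^(1/3)*a/4)


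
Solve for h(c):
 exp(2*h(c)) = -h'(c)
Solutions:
 h(c) = log(-sqrt(-1/(C1 - c))) - log(2)/2
 h(c) = log(-1/(C1 - c))/2 - log(2)/2


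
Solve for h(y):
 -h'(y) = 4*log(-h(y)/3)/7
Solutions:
 7*Integral(1/(log(-_y) - log(3)), (_y, h(y)))/4 = C1 - y


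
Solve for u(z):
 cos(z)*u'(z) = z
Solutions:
 u(z) = C1 + Integral(z/cos(z), z)


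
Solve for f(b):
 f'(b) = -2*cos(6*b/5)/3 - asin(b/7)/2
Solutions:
 f(b) = C1 - b*asin(b/7)/2 - sqrt(49 - b^2)/2 - 5*sin(6*b/5)/9


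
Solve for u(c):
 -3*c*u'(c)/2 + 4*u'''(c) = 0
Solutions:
 u(c) = C1 + Integral(C2*airyai(3^(1/3)*c/2) + C3*airybi(3^(1/3)*c/2), c)


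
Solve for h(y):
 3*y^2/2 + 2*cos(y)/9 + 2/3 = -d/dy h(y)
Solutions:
 h(y) = C1 - y^3/2 - 2*y/3 - 2*sin(y)/9


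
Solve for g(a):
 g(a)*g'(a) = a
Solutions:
 g(a) = -sqrt(C1 + a^2)
 g(a) = sqrt(C1 + a^2)


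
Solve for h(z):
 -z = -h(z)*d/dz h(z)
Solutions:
 h(z) = -sqrt(C1 + z^2)
 h(z) = sqrt(C1 + z^2)


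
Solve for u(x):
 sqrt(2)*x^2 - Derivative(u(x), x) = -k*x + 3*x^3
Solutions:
 u(x) = C1 + k*x^2/2 - 3*x^4/4 + sqrt(2)*x^3/3


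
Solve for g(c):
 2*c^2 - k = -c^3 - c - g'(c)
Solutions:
 g(c) = C1 - c^4/4 - 2*c^3/3 - c^2/2 + c*k


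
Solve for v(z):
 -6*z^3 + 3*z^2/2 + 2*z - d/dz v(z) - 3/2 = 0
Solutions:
 v(z) = C1 - 3*z^4/2 + z^3/2 + z^2 - 3*z/2


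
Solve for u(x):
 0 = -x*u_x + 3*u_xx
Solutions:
 u(x) = C1 + C2*erfi(sqrt(6)*x/6)


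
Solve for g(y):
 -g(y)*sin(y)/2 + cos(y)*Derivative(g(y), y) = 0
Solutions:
 g(y) = C1/sqrt(cos(y))


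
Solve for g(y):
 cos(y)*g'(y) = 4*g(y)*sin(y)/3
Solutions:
 g(y) = C1/cos(y)^(4/3)


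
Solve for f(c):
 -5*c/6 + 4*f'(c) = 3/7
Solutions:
 f(c) = C1 + 5*c^2/48 + 3*c/28


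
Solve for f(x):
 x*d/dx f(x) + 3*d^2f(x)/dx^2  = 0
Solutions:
 f(x) = C1 + C2*erf(sqrt(6)*x/6)


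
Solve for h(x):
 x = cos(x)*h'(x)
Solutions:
 h(x) = C1 + Integral(x/cos(x), x)


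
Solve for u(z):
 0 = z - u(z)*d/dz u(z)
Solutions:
 u(z) = -sqrt(C1 + z^2)
 u(z) = sqrt(C1 + z^2)


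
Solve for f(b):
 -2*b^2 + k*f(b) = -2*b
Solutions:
 f(b) = 2*b*(b - 1)/k


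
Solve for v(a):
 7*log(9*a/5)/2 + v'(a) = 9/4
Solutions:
 v(a) = C1 - 7*a*log(a)/2 - 7*a*log(3) + 7*a*log(5)/2 + 23*a/4


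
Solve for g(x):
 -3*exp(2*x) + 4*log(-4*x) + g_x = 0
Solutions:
 g(x) = C1 - 4*x*log(-x) + 4*x*(1 - 2*log(2)) + 3*exp(2*x)/2


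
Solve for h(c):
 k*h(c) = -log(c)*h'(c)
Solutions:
 h(c) = C1*exp(-k*li(c))


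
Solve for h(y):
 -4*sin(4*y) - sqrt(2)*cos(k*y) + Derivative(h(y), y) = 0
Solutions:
 h(y) = C1 - cos(4*y) + sqrt(2)*sin(k*y)/k


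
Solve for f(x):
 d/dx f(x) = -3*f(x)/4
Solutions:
 f(x) = C1*exp(-3*x/4)


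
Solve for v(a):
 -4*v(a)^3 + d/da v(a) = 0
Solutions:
 v(a) = -sqrt(2)*sqrt(-1/(C1 + 4*a))/2
 v(a) = sqrt(2)*sqrt(-1/(C1 + 4*a))/2


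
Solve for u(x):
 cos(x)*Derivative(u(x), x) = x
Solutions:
 u(x) = C1 + Integral(x/cos(x), x)


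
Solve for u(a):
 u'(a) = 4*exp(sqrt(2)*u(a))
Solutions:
 u(a) = sqrt(2)*(2*log(-1/(C1 + 4*a)) - log(2))/4


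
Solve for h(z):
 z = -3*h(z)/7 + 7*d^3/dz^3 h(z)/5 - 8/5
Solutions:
 h(z) = C3*exp(105^(1/3)*z/7) - 7*z/3 + (C1*sin(3^(5/6)*35^(1/3)*z/14) + C2*cos(3^(5/6)*35^(1/3)*z/14))*exp(-105^(1/3)*z/14) - 56/15


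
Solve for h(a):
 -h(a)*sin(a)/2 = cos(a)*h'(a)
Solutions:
 h(a) = C1*sqrt(cos(a))


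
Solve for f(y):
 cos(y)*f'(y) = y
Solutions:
 f(y) = C1 + Integral(y/cos(y), y)


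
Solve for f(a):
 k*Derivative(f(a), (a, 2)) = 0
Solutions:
 f(a) = C1 + C2*a


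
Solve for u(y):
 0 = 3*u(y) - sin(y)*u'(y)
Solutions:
 u(y) = C1*(cos(y) - 1)^(3/2)/(cos(y) + 1)^(3/2)


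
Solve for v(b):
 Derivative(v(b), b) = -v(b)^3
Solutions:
 v(b) = -sqrt(2)*sqrt(-1/(C1 - b))/2
 v(b) = sqrt(2)*sqrt(-1/(C1 - b))/2


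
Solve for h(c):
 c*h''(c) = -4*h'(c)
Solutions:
 h(c) = C1 + C2/c^3


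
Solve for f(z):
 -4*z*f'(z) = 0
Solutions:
 f(z) = C1


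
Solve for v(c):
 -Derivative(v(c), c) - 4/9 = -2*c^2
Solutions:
 v(c) = C1 + 2*c^3/3 - 4*c/9


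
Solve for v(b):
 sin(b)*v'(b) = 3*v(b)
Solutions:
 v(b) = C1*(cos(b) - 1)^(3/2)/(cos(b) + 1)^(3/2)


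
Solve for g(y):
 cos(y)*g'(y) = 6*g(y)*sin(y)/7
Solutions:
 g(y) = C1/cos(y)^(6/7)


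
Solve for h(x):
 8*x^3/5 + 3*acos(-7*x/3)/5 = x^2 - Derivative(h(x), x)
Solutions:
 h(x) = C1 - 2*x^4/5 + x^3/3 - 3*x*acos(-7*x/3)/5 - 3*sqrt(9 - 49*x^2)/35


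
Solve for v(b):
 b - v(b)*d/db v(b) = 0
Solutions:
 v(b) = -sqrt(C1 + b^2)
 v(b) = sqrt(C1 + b^2)


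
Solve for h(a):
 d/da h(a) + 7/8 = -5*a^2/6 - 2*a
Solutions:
 h(a) = C1 - 5*a^3/18 - a^2 - 7*a/8


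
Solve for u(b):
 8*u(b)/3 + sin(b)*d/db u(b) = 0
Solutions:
 u(b) = C1*(cos(b) + 1)^(4/3)/(cos(b) - 1)^(4/3)


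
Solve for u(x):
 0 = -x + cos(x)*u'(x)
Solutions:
 u(x) = C1 + Integral(x/cos(x), x)


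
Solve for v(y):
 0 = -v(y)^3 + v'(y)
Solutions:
 v(y) = -sqrt(2)*sqrt(-1/(C1 + y))/2
 v(y) = sqrt(2)*sqrt(-1/(C1 + y))/2


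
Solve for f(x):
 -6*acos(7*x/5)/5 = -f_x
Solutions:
 f(x) = C1 + 6*x*acos(7*x/5)/5 - 6*sqrt(25 - 49*x^2)/35


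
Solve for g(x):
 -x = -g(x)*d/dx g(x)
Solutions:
 g(x) = -sqrt(C1 + x^2)
 g(x) = sqrt(C1 + x^2)


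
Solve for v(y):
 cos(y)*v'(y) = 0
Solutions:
 v(y) = C1


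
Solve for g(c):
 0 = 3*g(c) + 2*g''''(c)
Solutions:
 g(c) = (C1*sin(6^(1/4)*c/2) + C2*cos(6^(1/4)*c/2))*exp(-6^(1/4)*c/2) + (C3*sin(6^(1/4)*c/2) + C4*cos(6^(1/4)*c/2))*exp(6^(1/4)*c/2)


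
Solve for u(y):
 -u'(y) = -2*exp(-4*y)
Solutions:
 u(y) = C1 - exp(-4*y)/2


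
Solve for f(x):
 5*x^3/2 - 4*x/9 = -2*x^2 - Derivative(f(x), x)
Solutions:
 f(x) = C1 - 5*x^4/8 - 2*x^3/3 + 2*x^2/9


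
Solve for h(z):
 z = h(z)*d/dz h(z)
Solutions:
 h(z) = -sqrt(C1 + z^2)
 h(z) = sqrt(C1 + z^2)


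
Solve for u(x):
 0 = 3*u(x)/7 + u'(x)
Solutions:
 u(x) = C1*exp(-3*x/7)


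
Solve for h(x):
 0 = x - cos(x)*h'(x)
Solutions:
 h(x) = C1 + Integral(x/cos(x), x)


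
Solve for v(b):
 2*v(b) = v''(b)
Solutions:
 v(b) = C1*exp(-sqrt(2)*b) + C2*exp(sqrt(2)*b)


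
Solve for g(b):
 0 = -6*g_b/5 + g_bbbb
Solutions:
 g(b) = C1 + C4*exp(5^(2/3)*6^(1/3)*b/5) + (C2*sin(2^(1/3)*3^(5/6)*5^(2/3)*b/10) + C3*cos(2^(1/3)*3^(5/6)*5^(2/3)*b/10))*exp(-5^(2/3)*6^(1/3)*b/10)


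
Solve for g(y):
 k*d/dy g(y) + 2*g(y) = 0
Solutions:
 g(y) = C1*exp(-2*y/k)


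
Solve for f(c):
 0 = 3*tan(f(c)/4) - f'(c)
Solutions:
 f(c) = -4*asin(C1*exp(3*c/4)) + 4*pi
 f(c) = 4*asin(C1*exp(3*c/4))


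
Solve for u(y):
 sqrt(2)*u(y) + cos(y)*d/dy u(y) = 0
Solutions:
 u(y) = C1*(sin(y) - 1)^(sqrt(2)/2)/(sin(y) + 1)^(sqrt(2)/2)


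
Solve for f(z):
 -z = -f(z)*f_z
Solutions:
 f(z) = -sqrt(C1 + z^2)
 f(z) = sqrt(C1 + z^2)


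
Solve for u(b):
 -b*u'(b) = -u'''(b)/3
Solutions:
 u(b) = C1 + Integral(C2*airyai(3^(1/3)*b) + C3*airybi(3^(1/3)*b), b)


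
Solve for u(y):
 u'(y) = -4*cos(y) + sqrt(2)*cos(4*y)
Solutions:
 u(y) = C1 - 4*sin(y) + sqrt(2)*sin(4*y)/4


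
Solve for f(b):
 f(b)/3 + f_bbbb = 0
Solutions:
 f(b) = (C1*sin(sqrt(2)*3^(3/4)*b/6) + C2*cos(sqrt(2)*3^(3/4)*b/6))*exp(-sqrt(2)*3^(3/4)*b/6) + (C3*sin(sqrt(2)*3^(3/4)*b/6) + C4*cos(sqrt(2)*3^(3/4)*b/6))*exp(sqrt(2)*3^(3/4)*b/6)


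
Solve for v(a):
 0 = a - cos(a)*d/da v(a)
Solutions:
 v(a) = C1 + Integral(a/cos(a), a)


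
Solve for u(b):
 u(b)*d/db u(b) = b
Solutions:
 u(b) = -sqrt(C1 + b^2)
 u(b) = sqrt(C1 + b^2)


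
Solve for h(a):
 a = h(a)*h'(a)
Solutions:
 h(a) = -sqrt(C1 + a^2)
 h(a) = sqrt(C1 + a^2)


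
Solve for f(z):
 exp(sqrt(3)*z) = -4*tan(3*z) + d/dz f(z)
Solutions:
 f(z) = C1 + sqrt(3)*exp(sqrt(3)*z)/3 - 4*log(cos(3*z))/3


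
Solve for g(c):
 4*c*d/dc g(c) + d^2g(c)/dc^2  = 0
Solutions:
 g(c) = C1 + C2*erf(sqrt(2)*c)


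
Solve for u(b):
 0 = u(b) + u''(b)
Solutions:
 u(b) = C1*sin(b) + C2*cos(b)


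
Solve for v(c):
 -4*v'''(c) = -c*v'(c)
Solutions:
 v(c) = C1 + Integral(C2*airyai(2^(1/3)*c/2) + C3*airybi(2^(1/3)*c/2), c)


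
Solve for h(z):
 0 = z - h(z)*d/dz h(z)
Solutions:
 h(z) = -sqrt(C1 + z^2)
 h(z) = sqrt(C1 + z^2)


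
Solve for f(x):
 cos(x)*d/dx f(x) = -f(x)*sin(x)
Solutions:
 f(x) = C1*cos(x)


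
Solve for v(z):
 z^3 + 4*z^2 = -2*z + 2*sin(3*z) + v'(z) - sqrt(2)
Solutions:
 v(z) = C1 + z^4/4 + 4*z^3/3 + z^2 + sqrt(2)*z + 2*cos(3*z)/3


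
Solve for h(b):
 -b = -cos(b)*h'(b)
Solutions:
 h(b) = C1 + Integral(b/cos(b), b)


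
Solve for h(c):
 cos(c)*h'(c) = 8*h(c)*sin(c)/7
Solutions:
 h(c) = C1/cos(c)^(8/7)


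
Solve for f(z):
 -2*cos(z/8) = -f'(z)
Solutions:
 f(z) = C1 + 16*sin(z/8)


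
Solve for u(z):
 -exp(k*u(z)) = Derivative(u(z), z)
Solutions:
 u(z) = Piecewise((log(1/(C1*k + k*z))/k, Ne(k, 0)), (nan, True))
 u(z) = Piecewise((C1 - z, Eq(k, 0)), (nan, True))


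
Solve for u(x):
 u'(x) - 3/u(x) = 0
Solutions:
 u(x) = -sqrt(C1 + 6*x)
 u(x) = sqrt(C1 + 6*x)


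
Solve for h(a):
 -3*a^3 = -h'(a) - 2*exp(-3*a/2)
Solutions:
 h(a) = C1 + 3*a^4/4 + 4*exp(-3*a/2)/3


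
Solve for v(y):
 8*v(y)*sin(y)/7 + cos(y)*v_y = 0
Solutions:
 v(y) = C1*cos(y)^(8/7)


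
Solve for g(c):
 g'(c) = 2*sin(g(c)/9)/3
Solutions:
 -2*c/3 + 9*log(cos(g(c)/9) - 1)/2 - 9*log(cos(g(c)/9) + 1)/2 = C1


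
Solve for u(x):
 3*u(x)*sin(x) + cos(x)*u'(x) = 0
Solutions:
 u(x) = C1*cos(x)^3


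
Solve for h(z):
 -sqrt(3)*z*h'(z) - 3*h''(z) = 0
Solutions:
 h(z) = C1 + C2*erf(sqrt(2)*3^(3/4)*z/6)


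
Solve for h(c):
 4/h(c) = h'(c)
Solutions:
 h(c) = -sqrt(C1 + 8*c)
 h(c) = sqrt(C1 + 8*c)


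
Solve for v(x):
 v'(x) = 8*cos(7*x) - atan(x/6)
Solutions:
 v(x) = C1 - x*atan(x/6) + 3*log(x^2 + 36) + 8*sin(7*x)/7


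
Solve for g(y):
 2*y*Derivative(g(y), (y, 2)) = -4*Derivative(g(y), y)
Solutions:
 g(y) = C1 + C2/y


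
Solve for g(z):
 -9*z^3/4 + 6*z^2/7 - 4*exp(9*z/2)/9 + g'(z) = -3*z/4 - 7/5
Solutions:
 g(z) = C1 + 9*z^4/16 - 2*z^3/7 - 3*z^2/8 - 7*z/5 + 8*exp(9*z/2)/81


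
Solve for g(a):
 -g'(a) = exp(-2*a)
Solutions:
 g(a) = C1 + exp(-2*a)/2


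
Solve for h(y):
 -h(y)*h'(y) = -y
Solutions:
 h(y) = -sqrt(C1 + y^2)
 h(y) = sqrt(C1 + y^2)


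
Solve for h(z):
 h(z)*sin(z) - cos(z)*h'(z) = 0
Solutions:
 h(z) = C1/cos(z)


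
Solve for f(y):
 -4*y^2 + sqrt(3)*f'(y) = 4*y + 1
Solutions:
 f(y) = C1 + 4*sqrt(3)*y^3/9 + 2*sqrt(3)*y^2/3 + sqrt(3)*y/3


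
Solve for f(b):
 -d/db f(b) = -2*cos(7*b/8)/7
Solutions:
 f(b) = C1 + 16*sin(7*b/8)/49


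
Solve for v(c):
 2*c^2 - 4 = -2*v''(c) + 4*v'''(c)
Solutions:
 v(c) = C1 + C2*c + C3*exp(c/2) - c^4/12 - 2*c^3/3 - 3*c^2


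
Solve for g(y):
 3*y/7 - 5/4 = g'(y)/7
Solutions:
 g(y) = C1 + 3*y^2/2 - 35*y/4


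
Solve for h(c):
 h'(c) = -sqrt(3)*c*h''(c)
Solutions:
 h(c) = C1 + C2*c^(1 - sqrt(3)/3)


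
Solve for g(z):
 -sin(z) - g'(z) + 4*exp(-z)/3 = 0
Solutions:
 g(z) = C1 + cos(z) - 4*exp(-z)/3


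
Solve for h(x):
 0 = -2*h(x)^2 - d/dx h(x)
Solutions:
 h(x) = 1/(C1 + 2*x)


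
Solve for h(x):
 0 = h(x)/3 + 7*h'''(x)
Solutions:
 h(x) = C3*exp(-21^(2/3)*x/21) + (C1*sin(3^(1/6)*7^(2/3)*x/14) + C2*cos(3^(1/6)*7^(2/3)*x/14))*exp(21^(2/3)*x/42)


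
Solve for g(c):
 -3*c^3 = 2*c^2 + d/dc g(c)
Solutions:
 g(c) = C1 - 3*c^4/4 - 2*c^3/3


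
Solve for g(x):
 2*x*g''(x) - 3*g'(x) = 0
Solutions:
 g(x) = C1 + C2*x^(5/2)
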